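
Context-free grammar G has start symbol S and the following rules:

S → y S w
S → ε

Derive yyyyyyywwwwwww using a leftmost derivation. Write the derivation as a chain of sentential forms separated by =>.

S => ySw => yySww => yyySwww => yyyySwwww => yyyyySwwwww => yyyyyySwwwwww => yyyyyyySwwwwwww => yyyyyyywwwwwww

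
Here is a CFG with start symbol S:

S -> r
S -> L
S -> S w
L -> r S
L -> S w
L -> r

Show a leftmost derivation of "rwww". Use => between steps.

S => Sw   [S -> S w]
Sw => Lw   [S -> L]
Lw => Sww   [L -> S w]
Sww => Lww   [S -> L]
Lww => Swww   [L -> S w]
Swww => rwww   [S -> r]

S => Sw => Lw => Sww => Lww => Swww => rwww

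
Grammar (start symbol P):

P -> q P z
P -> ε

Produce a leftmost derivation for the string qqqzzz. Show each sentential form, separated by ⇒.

P⇒qPz⇒qqPzz⇒qqqPzzz⇒qqqzzz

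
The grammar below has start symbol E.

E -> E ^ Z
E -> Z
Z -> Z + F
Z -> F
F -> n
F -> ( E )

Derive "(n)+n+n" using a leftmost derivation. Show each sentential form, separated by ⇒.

E ⇒ Z ⇒ Z+F ⇒ Z+F+F ⇒ F+F+F ⇒ (E)+F+F ⇒ (Z)+F+F ⇒ (F)+F+F ⇒ (n)+F+F ⇒ (n)+n+F ⇒ (n)+n+n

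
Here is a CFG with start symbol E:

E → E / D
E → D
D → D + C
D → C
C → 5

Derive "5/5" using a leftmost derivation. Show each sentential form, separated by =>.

E => E/D   [E → E / D]
E/D => D/D   [E → D]
D/D => C/D   [D → C]
C/D => 5/D   [C → 5]
5/D => 5/C   [D → C]
5/C => 5/5   [C → 5]

E => E/D => D/D => C/D => 5/D => 5/C => 5/5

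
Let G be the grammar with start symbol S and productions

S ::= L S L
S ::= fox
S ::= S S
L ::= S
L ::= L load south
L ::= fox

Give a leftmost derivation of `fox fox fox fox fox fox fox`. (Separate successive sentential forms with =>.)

S => L S L   [S ::= L S L]
L S L => S S L   [L ::= S]
S S L => L S L S L   [S ::= L S L]
L S L S L => S S L S L   [L ::= S]
S S L S L => L S L S L S L   [S ::= L S L]
L S L S L S L => fox S L S L S L   [L ::= fox]
fox S L S L S L => fox fox L S L S L   [S ::= fox]
fox fox L S L S L => fox fox fox S L S L   [L ::= fox]
fox fox fox S L S L => fox fox fox fox L S L   [S ::= fox]
fox fox fox fox L S L => fox fox fox fox fox S L   [L ::= fox]
fox fox fox fox fox S L => fox fox fox fox fox fox L   [S ::= fox]
fox fox fox fox fox fox L => fox fox fox fox fox fox fox   [L ::= fox]

S => L S L => S S L => L S L S L => S S L S L => L S L S L S L => fox S L S L S L => fox fox L S L S L => fox fox fox S L S L => fox fox fox fox L S L => fox fox fox fox fox S L => fox fox fox fox fox fox L => fox fox fox fox fox fox fox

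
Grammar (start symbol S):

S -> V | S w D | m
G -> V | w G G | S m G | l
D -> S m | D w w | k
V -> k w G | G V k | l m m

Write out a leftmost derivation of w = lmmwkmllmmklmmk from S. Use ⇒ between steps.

S ⇒ V ⇒ GVk ⇒ VVk ⇒ GVkVk ⇒ SmGVkVk ⇒ SwDmGVkVk ⇒ VwDmGVkVk ⇒ lmmwDmGVkVk ⇒ lmmwkmGVkVk ⇒ lmmwkmlVkVk ⇒ lmmwkmllmmkVk ⇒ lmmwkmllmmklmmk

S ⇒ V   [S -> V]
V ⇒ GVk   [V -> G V k]
GVk ⇒ VVk   [G -> V]
VVk ⇒ GVkVk   [V -> G V k]
GVkVk ⇒ SmGVkVk   [G -> S m G]
SmGVkVk ⇒ SwDmGVkVk   [S -> S w D]
SwDmGVkVk ⇒ VwDmGVkVk   [S -> V]
VwDmGVkVk ⇒ lmmwDmGVkVk   [V -> l m m]
lmmwDmGVkVk ⇒ lmmwkmGVkVk   [D -> k]
lmmwkmGVkVk ⇒ lmmwkmlVkVk   [G -> l]
lmmwkmlVkVk ⇒ lmmwkmllmmkVk   [V -> l m m]
lmmwkmllmmkVk ⇒ lmmwkmllmmklmmk   [V -> l m m]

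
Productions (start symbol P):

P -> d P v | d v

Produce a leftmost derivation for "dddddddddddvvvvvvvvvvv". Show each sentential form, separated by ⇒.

P ⇒ dPv ⇒ ddPvv ⇒ dddPvvv ⇒ ddddPvvvv ⇒ dddddPvvvvv ⇒ ddddddPvvvvvv ⇒ dddddddPvvvvvvv ⇒ ddddddddPvvvvvvvv ⇒ dddddddddPvvvvvvvvv ⇒ ddddddddddPvvvvvvvvvv ⇒ dddddddddddvvvvvvvvvvv

P ⇒ dPv   [P -> d P v]
dPv ⇒ ddPvv   [P -> d P v]
ddPvv ⇒ dddPvvv   [P -> d P v]
dddPvvv ⇒ ddddPvvvv   [P -> d P v]
ddddPvvvv ⇒ dddddPvvvvv   [P -> d P v]
dddddPvvvvv ⇒ ddddddPvvvvvv   [P -> d P v]
ddddddPvvvvvv ⇒ dddddddPvvvvvvv   [P -> d P v]
dddddddPvvvvvvv ⇒ ddddddddPvvvvvvvv   [P -> d P v]
ddddddddPvvvvvvvv ⇒ dddddddddPvvvvvvvvv   [P -> d P v]
dddddddddPvvvvvvvvv ⇒ ddddddddddPvvvvvvvvvv   [P -> d P v]
ddddddddddPvvvvvvvvvv ⇒ dddddddddddvvvvvvvvvvv   [P -> d v]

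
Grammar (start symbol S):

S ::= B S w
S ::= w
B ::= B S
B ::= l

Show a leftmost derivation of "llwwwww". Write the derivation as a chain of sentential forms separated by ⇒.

S ⇒ BSw ⇒ BSSw ⇒ lSSw ⇒ lBSwSw ⇒ lBSSwSw ⇒ llSSwSw ⇒ llwSwSw ⇒ llwwwSw ⇒ llwwwww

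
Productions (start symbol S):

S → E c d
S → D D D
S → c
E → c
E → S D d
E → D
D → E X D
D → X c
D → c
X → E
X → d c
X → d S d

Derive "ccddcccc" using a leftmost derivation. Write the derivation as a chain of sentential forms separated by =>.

S => DDD => EXDDD => SDdXDDD => cDdXDDD => ccdXDDD => ccddcDDD => ccddccDD => ccddcccD => ccddcccc

S => DDD   [S → D D D]
DDD => EXDDD   [D → E X D]
EXDDD => SDdXDDD   [E → S D d]
SDdXDDD => cDdXDDD   [S → c]
cDdXDDD => ccdXDDD   [D → c]
ccdXDDD => ccddcDDD   [X → d c]
ccddcDDD => ccddccDD   [D → c]
ccddccDD => ccddcccD   [D → c]
ccddcccD => ccddcccc   [D → c]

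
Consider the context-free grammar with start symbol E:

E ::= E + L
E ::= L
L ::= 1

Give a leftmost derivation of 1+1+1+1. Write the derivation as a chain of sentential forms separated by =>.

E=>E+L=>E+L+L=>E+L+L+L=>L+L+L+L=>1+L+L+L=>1+1+L+L=>1+1+1+L=>1+1+1+1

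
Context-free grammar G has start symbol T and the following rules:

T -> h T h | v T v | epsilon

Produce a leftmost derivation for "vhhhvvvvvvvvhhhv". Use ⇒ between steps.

T ⇒ vTv ⇒ vhThv ⇒ vhhThhv ⇒ vhhhThhhv ⇒ vhhhvTvhhhv ⇒ vhhhvvTvvhhhv ⇒ vhhhvvvTvvvhhhv ⇒ vhhhvvvvTvvvvhhhv ⇒ vhhhvvvvvvvvhhhv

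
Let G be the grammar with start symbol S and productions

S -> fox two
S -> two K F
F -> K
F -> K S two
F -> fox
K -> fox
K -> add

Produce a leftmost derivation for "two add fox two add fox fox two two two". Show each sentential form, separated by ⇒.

S ⇒ two K F ⇒ two add F ⇒ two add K S two ⇒ two add fox S two ⇒ two add fox two K F two ⇒ two add fox two add F two ⇒ two add fox two add K S two two ⇒ two add fox two add fox S two two ⇒ two add fox two add fox fox two two two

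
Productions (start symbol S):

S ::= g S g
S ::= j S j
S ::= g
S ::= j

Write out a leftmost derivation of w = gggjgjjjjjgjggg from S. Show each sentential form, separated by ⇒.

S ⇒ gSg   [S ::= g S g]
gSg ⇒ ggSgg   [S ::= g S g]
ggSgg ⇒ gggSggg   [S ::= g S g]
gggSggg ⇒ gggjSjggg   [S ::= j S j]
gggjSjggg ⇒ gggjgSgjggg   [S ::= g S g]
gggjgSgjggg ⇒ gggjgjSjgjggg   [S ::= j S j]
gggjgjSjgjggg ⇒ gggjgjjSjjgjggg   [S ::= j S j]
gggjgjjSjjgjggg ⇒ gggjgjjjjjgjggg   [S ::= j]

S ⇒ gSg ⇒ ggSgg ⇒ gggSggg ⇒ gggjSjggg ⇒ gggjgSgjggg ⇒ gggjgjSjgjggg ⇒ gggjgjjSjjgjggg ⇒ gggjgjjjjjgjggg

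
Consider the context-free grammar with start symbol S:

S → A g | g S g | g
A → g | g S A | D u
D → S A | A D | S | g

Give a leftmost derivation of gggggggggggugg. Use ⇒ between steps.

S ⇒ gSg ⇒ gAgg ⇒ ggSAgg ⇒ gggSgAgg ⇒ gggggAgg ⇒ ggggggSAgg ⇒ gggggggSgAgg ⇒ gggggggggAgg ⇒ gggggggggDugg ⇒ gggggggggSugg ⇒ gggggggggAgugg ⇒ gggggggggggugg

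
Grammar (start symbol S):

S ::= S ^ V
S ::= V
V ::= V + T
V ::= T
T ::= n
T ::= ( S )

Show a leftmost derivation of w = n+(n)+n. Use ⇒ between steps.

S ⇒ V   [S ::= V]
V ⇒ V+T   [V ::= V + T]
V+T ⇒ V+T+T   [V ::= V + T]
V+T+T ⇒ T+T+T   [V ::= T]
T+T+T ⇒ n+T+T   [T ::= n]
n+T+T ⇒ n+(S)+T   [T ::= ( S )]
n+(S)+T ⇒ n+(V)+T   [S ::= V]
n+(V)+T ⇒ n+(T)+T   [V ::= T]
n+(T)+T ⇒ n+(n)+T   [T ::= n]
n+(n)+T ⇒ n+(n)+n   [T ::= n]

S ⇒ V ⇒ V+T ⇒ V+T+T ⇒ T+T+T ⇒ n+T+T ⇒ n+(S)+T ⇒ n+(V)+T ⇒ n+(T)+T ⇒ n+(n)+T ⇒ n+(n)+n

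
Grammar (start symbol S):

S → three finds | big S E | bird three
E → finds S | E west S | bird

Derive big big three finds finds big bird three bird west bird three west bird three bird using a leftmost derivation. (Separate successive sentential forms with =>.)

S => big S E   [S → big S E]
big S E => big big S E E   [S → big S E]
big big S E E => big big three finds E E   [S → three finds]
big big three finds E E => big big three finds finds S E   [E → finds S]
big big three finds finds S E => big big three finds finds big S E E   [S → big S E]
big big three finds finds big S E E => big big three finds finds big bird three E E   [S → bird three]
big big three finds finds big bird three E E => big big three finds finds big bird three E west S E   [E → E west S]
big big three finds finds big bird three E west S E => big big three finds finds big bird three E west S west S E   [E → E west S]
big big three finds finds big bird three E west S west S E => big big three finds finds big bird three bird west S west S E   [E → bird]
big big three finds finds big bird three bird west S west S E => big big three finds finds big bird three bird west bird three west S E   [S → bird three]
big big three finds finds big bird three bird west bird three west S E => big big three finds finds big bird three bird west bird three west bird three E   [S → bird three]
big big three finds finds big bird three bird west bird three west bird three E => big big three finds finds big bird three bird west bird three west bird three bird   [E → bird]

S => big S E => big big S E E => big big three finds E E => big big three finds finds S E => big big three finds finds big S E E => big big three finds finds big bird three E E => big big three finds finds big bird three E west S E => big big three finds finds big bird three E west S west S E => big big three finds finds big bird three bird west S west S E => big big three finds finds big bird three bird west bird three west S E => big big three finds finds big bird three bird west bird three west bird three E => big big three finds finds big bird three bird west bird three west bird three bird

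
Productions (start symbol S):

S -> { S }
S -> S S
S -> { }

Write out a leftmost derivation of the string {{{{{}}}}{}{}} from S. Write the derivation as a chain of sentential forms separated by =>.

S => {S} => {SS} => {SSS} => {{S}SS} => {{{S}}SS} => {{{{S}}}SS} => {{{{{}}}}SS} => {{{{{}}}}{}S} => {{{{{}}}}{}{}}

S => {S}   [S -> { S }]
{S} => {SS}   [S -> S S]
{SS} => {SSS}   [S -> S S]
{SSS} => {{S}SS}   [S -> { S }]
{{S}SS} => {{{S}}SS}   [S -> { S }]
{{{S}}SS} => {{{{S}}}SS}   [S -> { S }]
{{{{S}}}SS} => {{{{{}}}}SS}   [S -> { }]
{{{{{}}}}SS} => {{{{{}}}}{}S}   [S -> { }]
{{{{{}}}}{}S} => {{{{{}}}}{}{}}   [S -> { }]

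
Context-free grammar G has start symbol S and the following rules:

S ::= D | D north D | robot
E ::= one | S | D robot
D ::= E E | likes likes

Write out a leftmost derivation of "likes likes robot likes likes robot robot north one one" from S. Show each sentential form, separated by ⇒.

S ⇒ D north D ⇒ E E north D ⇒ D robot E north D ⇒ likes likes robot E north D ⇒ likes likes robot D robot north D ⇒ likes likes robot E E robot north D ⇒ likes likes robot S E robot north D ⇒ likes likes robot D E robot north D ⇒ likes likes robot likes likes E robot north D ⇒ likes likes robot likes likes S robot north D ⇒ likes likes robot likes likes robot robot north D ⇒ likes likes robot likes likes robot robot north E E ⇒ likes likes robot likes likes robot robot north one E ⇒ likes likes robot likes likes robot robot north one one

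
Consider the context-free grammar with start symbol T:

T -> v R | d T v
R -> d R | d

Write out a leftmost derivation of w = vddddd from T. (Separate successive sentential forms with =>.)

T=>vR=>vdR=>vddR=>vdddR=>vddddR=>vddddd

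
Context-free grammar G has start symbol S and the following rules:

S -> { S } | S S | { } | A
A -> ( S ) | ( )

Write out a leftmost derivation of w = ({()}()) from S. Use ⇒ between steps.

S ⇒ A   [S -> A]
A ⇒ (S)   [A -> ( S )]
(S) ⇒ (SS)   [S -> S S]
(SS) ⇒ ({S}S)   [S -> { S }]
({S}S) ⇒ ({A}S)   [S -> A]
({A}S) ⇒ ({()}S)   [A -> ( )]
({()}S) ⇒ ({()}A)   [S -> A]
({()}A) ⇒ ({()}())   [A -> ( )]

S ⇒ A ⇒ (S) ⇒ (SS) ⇒ ({S}S) ⇒ ({A}S) ⇒ ({()}S) ⇒ ({()}A) ⇒ ({()}())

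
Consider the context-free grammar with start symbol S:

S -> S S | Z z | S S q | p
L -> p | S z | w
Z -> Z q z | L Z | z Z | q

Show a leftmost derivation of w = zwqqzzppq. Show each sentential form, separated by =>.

S => SSq => SSSq => ZzSSq => ZqzzSSq => zZqzzSSq => zLZqzzSSq => zwZqzzSSq => zwqqzzSSq => zwqqzzpSq => zwqqzzppq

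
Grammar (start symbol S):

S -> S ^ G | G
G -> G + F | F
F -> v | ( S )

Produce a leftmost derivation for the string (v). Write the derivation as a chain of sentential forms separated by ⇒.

S ⇒ G ⇒ F ⇒ (S) ⇒ (G) ⇒ (F) ⇒ (v)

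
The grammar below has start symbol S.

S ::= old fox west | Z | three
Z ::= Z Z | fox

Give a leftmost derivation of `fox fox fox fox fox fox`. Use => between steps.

S => Z   [S ::= Z]
Z => Z Z   [Z ::= Z Z]
Z Z => Z Z Z   [Z ::= Z Z]
Z Z Z => Z Z Z Z   [Z ::= Z Z]
Z Z Z Z => Z Z Z Z Z   [Z ::= Z Z]
Z Z Z Z Z => Z Z Z Z Z Z   [Z ::= Z Z]
Z Z Z Z Z Z => fox Z Z Z Z Z   [Z ::= fox]
fox Z Z Z Z Z => fox fox Z Z Z Z   [Z ::= fox]
fox fox Z Z Z Z => fox fox fox Z Z Z   [Z ::= fox]
fox fox fox Z Z Z => fox fox fox fox Z Z   [Z ::= fox]
fox fox fox fox Z Z => fox fox fox fox fox Z   [Z ::= fox]
fox fox fox fox fox Z => fox fox fox fox fox fox   [Z ::= fox]

S => Z => Z Z => Z Z Z => Z Z Z Z => Z Z Z Z Z => Z Z Z Z Z Z => fox Z Z Z Z Z => fox fox Z Z Z Z => fox fox fox Z Z Z => fox fox fox fox Z Z => fox fox fox fox fox Z => fox fox fox fox fox fox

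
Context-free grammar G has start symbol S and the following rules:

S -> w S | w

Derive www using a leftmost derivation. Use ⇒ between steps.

S ⇒ wS ⇒ wwS ⇒ www

S ⇒ wS   [S -> w S]
wS ⇒ wwS   [S -> w S]
wwS ⇒ www   [S -> w]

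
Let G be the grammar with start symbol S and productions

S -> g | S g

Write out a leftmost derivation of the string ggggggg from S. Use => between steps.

S => Sg => Sgg => Sggg => Sgggg => Sggggg => Sgggggg => ggggggg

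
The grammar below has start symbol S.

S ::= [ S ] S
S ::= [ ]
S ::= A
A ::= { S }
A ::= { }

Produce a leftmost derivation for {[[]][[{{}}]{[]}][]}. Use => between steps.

S => A => {S} => {[S]S} => {[[]]S} => {[[]][S]S} => {[[]][[S]S]S} => {[[]][[A]S]S} => {[[]][[{S}]S]S} => {[[]][[{A}]S]S} => {[[]][[{{}}]S]S} => {[[]][[{{}}]A]S} => {[[]][[{{}}]{S}]S} => {[[]][[{{}}]{[]}]S} => {[[]][[{{}}]{[]}][]}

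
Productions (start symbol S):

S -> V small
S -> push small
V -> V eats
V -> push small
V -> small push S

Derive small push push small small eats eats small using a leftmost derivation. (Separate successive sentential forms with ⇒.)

S ⇒ V small   [S -> V small]
V small ⇒ V eats small   [V -> V eats]
V eats small ⇒ V eats eats small   [V -> V eats]
V eats eats small ⇒ small push S eats eats small   [V -> small push S]
small push S eats eats small ⇒ small push V small eats eats small   [S -> V small]
small push V small eats eats small ⇒ small push push small small eats eats small   [V -> push small]

S ⇒ V small ⇒ V eats small ⇒ V eats eats small ⇒ small push S eats eats small ⇒ small push V small eats eats small ⇒ small push push small small eats eats small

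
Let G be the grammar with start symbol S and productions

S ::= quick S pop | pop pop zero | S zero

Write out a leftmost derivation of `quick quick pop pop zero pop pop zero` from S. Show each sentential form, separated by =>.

S => S zero => quick S pop zero => quick quick S pop pop zero => quick quick pop pop zero pop pop zero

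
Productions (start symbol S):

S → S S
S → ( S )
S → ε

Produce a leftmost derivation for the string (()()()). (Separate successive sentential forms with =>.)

S => SS   [S → S S]
SS => (S)S   [S → ( S )]
(S)S => (SS)S   [S → S S]
(SS)S => (SSS)S   [S → S S]
(SSS)S => ((S)SS)S   [S → ( S )]
((S)SS)S => (()SS)S   [S → ε]
(()SS)S => (()(S)S)S   [S → ( S )]
(()(S)S)S => (()()S)S   [S → ε]
(()()S)S => (()()(S))S   [S → ( S )]
(()()(S))S => (()()())S   [S → ε]
(()()())S => (()()())   [S → ε]

S=>SS=>(S)S=>(SS)S=>(SSS)S=>((S)SS)S=>(()SS)S=>(()(S)S)S=>(()()S)S=>(()()(S))S=>(()()())S=>(()()())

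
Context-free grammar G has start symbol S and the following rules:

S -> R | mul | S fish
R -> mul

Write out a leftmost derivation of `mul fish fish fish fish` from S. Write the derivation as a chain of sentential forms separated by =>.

S => S fish   [S -> S fish]
S fish => S fish fish   [S -> S fish]
S fish fish => S fish fish fish   [S -> S fish]
S fish fish fish => S fish fish fish fish   [S -> S fish]
S fish fish fish fish => R fish fish fish fish   [S -> R]
R fish fish fish fish => mul fish fish fish fish   [R -> mul]

S => S fish => S fish fish => S fish fish fish => S fish fish fish fish => R fish fish fish fish => mul fish fish fish fish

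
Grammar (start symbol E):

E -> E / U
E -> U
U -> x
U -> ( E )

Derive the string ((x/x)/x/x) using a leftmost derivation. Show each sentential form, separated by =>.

E => U => (E) => (E/U) => (E/U/U) => (U/U/U) => ((E)/U/U) => ((E/U)/U/U) => ((U/U)/U/U) => ((x/U)/U/U) => ((x/x)/U/U) => ((x/x)/x/U) => ((x/x)/x/x)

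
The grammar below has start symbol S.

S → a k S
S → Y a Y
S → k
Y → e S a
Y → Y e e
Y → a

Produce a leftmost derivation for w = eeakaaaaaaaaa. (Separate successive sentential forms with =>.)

S=>YaY=>eSaaY=>eYaYaaY=>eeSaaYaaY=>eeakSaaYaaY=>eeakYaYaaYaaY=>eeakaaYaaYaaY=>eeakaaaaaYaaY=>eeakaaaaaaaaY=>eeakaaaaaaaaa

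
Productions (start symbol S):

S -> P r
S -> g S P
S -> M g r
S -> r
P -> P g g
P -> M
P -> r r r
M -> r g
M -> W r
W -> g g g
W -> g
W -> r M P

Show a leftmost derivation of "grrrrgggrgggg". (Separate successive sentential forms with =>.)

S => gSP   [S -> g S P]
gSP => gPrP   [S -> P r]
gPrP => grrrrP   [P -> r r r]
grrrrP => grrrrPgg   [P -> P g g]
grrrrPgg => grrrrPgggg   [P -> P g g]
grrrrPgggg => grrrrMgggg   [P -> M]
grrrrMgggg => grrrrWrgggg   [M -> W r]
grrrrWrgggg => grrrrgggrgggg   [W -> g g g]

S=>gSP=>gPrP=>grrrrP=>grrrrPgg=>grrrrPgggg=>grrrrMgggg=>grrrrWrgggg=>grrrrgggrgggg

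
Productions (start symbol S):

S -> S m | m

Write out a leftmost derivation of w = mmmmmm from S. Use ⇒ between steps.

S ⇒ Sm ⇒ Smm ⇒ Smmm ⇒ Smmmm ⇒ Smmmmm ⇒ mmmmmm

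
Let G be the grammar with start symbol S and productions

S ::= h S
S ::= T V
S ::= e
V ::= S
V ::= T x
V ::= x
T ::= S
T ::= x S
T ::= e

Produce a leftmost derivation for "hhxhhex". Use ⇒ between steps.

S ⇒ hS ⇒ hhS ⇒ hhTV ⇒ hhxSV ⇒ hhxhSV ⇒ hhxhhSV ⇒ hhxhheV ⇒ hhxhhex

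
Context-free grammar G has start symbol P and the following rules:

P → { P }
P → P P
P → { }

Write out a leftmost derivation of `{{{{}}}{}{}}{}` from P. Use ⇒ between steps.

P ⇒ PP ⇒ {P}P ⇒ {PP}P ⇒ {PPP}P ⇒ {{P}PP}P ⇒ {{{P}}PP}P ⇒ {{{{}}}PP}P ⇒ {{{{}}}{}P}P ⇒ {{{{}}}{}{}}P ⇒ {{{{}}}{}{}}{}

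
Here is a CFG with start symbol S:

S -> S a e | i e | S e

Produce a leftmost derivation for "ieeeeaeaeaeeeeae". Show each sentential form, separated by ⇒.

S ⇒ Sae ⇒ Seae ⇒ Seeae ⇒ Seeeae ⇒ Saeeeeae ⇒ Saeaeeeeae ⇒ Saeaeaeeeeae ⇒ Seaeaeaeeeeae ⇒ Seeaeaeaeeeeae ⇒ Seeeaeaeaeeeeae ⇒ ieeeeaeaeaeeeeae

S ⇒ Sae   [S -> S a e]
Sae ⇒ Seae   [S -> S e]
Seae ⇒ Seeae   [S -> S e]
Seeae ⇒ Seeeae   [S -> S e]
Seeeae ⇒ Saeeeeae   [S -> S a e]
Saeeeeae ⇒ Saeaeeeeae   [S -> S a e]
Saeaeeeeae ⇒ Saeaeaeeeeae   [S -> S a e]
Saeaeaeeeeae ⇒ Seaeaeaeeeeae   [S -> S e]
Seaeaeaeeeeae ⇒ Seeaeaeaeeeeae   [S -> S e]
Seeaeaeaeeeeae ⇒ Seeeaeaeaeeeeae   [S -> S e]
Seeeaeaeaeeeeae ⇒ ieeeeaeaeaeeeeae   [S -> i e]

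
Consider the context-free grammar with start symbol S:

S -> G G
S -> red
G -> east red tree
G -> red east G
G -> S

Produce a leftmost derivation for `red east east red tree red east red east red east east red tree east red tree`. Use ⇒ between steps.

S ⇒ G G ⇒ red east G G ⇒ red east east red tree G ⇒ red east east red tree red east G ⇒ red east east red tree red east red east G ⇒ red east east red tree red east red east red east G ⇒ red east east red tree red east red east red east S ⇒ red east east red tree red east red east red east G G ⇒ red east east red tree red east red east red east east red tree G ⇒ red east east red tree red east red east red east east red tree east red tree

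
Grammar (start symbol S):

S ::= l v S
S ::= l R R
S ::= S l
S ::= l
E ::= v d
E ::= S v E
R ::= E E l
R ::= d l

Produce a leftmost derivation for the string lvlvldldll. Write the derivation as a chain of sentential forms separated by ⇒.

S⇒lvS⇒lvlvS⇒lvlvSl⇒lvlvlRRl⇒lvlvldlRl⇒lvlvldldll

S ⇒ lvS   [S ::= l v S]
lvS ⇒ lvlvS   [S ::= l v S]
lvlvS ⇒ lvlvSl   [S ::= S l]
lvlvSl ⇒ lvlvlRRl   [S ::= l R R]
lvlvlRRl ⇒ lvlvldlRl   [R ::= d l]
lvlvldlRl ⇒ lvlvldldll   [R ::= d l]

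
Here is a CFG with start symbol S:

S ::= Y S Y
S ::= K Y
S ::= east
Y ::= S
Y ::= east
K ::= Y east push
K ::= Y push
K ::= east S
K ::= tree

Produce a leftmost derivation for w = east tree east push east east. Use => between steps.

S => Y S Y => east S Y => east K Y Y => east tree Y Y => east tree S Y => east tree K Y Y => east tree Y push Y Y => east tree east push Y Y => east tree east push east Y => east tree east push east east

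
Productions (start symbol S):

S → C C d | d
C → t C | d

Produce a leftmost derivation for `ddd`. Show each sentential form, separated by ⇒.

S ⇒ CCd   [S → C C d]
CCd ⇒ dCd   [C → d]
dCd ⇒ ddd   [C → d]

S ⇒ CCd ⇒ dCd ⇒ ddd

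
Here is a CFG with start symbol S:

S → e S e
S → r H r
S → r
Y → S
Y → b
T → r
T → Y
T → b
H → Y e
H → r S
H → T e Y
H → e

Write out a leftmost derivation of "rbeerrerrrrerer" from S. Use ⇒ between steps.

S⇒rHr⇒rTeYr⇒rbeYr⇒rbeSr⇒rbeeSer⇒rbeerHrer⇒rbeerrSrer⇒rbeerreSerer⇒rbeerrerHrerer⇒rbeerrerrSrerer⇒rbeerrerrrrerer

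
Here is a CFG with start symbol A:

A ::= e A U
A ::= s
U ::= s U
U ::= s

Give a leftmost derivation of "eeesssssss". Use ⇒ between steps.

A ⇒ eAU   [A ::= e A U]
eAU ⇒ eeAUU   [A ::= e A U]
eeAUU ⇒ eeeAUUU   [A ::= e A U]
eeeAUUU ⇒ eeesUUU   [A ::= s]
eeesUUU ⇒ eeessUUU   [U ::= s U]
eeessUUU ⇒ eeesssUUU   [U ::= s U]
eeesssUUU ⇒ eeessssUUU   [U ::= s U]
eeessssUUU ⇒ eeesssssUU   [U ::= s]
eeesssssUU ⇒ eeessssssU   [U ::= s]
eeessssssU ⇒ eeesssssss   [U ::= s]

A⇒eAU⇒eeAUU⇒eeeAUUU⇒eeesUUU⇒eeessUUU⇒eeesssUUU⇒eeessssUUU⇒eeesssssUU⇒eeessssssU⇒eeesssssss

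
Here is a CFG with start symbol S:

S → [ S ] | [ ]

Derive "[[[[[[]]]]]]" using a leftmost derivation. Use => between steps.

S => [S]   [S → [ S ]]
[S] => [[S]]   [S → [ S ]]
[[S]] => [[[S]]]   [S → [ S ]]
[[[S]]] => [[[[S]]]]   [S → [ S ]]
[[[[S]]]] => [[[[[S]]]]]   [S → [ S ]]
[[[[[S]]]]] => [[[[[[]]]]]]   [S → [ ]]

S => [S] => [[S]] => [[[S]]] => [[[[S]]]] => [[[[[S]]]]] => [[[[[[]]]]]]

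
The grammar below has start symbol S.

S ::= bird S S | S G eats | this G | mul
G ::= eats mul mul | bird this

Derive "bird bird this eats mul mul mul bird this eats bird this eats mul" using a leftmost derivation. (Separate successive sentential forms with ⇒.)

S ⇒ bird S S ⇒ bird S G eats S ⇒ bird S G eats G eats S ⇒ bird bird S S G eats G eats S ⇒ bird bird this G S G eats G eats S ⇒ bird bird this eats mul mul S G eats G eats S ⇒ bird bird this eats mul mul mul G eats G eats S ⇒ bird bird this eats mul mul mul bird this eats G eats S ⇒ bird bird this eats mul mul mul bird this eats bird this eats S ⇒ bird bird this eats mul mul mul bird this eats bird this eats mul

S ⇒ bird S S   [S ::= bird S S]
bird S S ⇒ bird S G eats S   [S ::= S G eats]
bird S G eats S ⇒ bird S G eats G eats S   [S ::= S G eats]
bird S G eats G eats S ⇒ bird bird S S G eats G eats S   [S ::= bird S S]
bird bird S S G eats G eats S ⇒ bird bird this G S G eats G eats S   [S ::= this G]
bird bird this G S G eats G eats S ⇒ bird bird this eats mul mul S G eats G eats S   [G ::= eats mul mul]
bird bird this eats mul mul S G eats G eats S ⇒ bird bird this eats mul mul mul G eats G eats S   [S ::= mul]
bird bird this eats mul mul mul G eats G eats S ⇒ bird bird this eats mul mul mul bird this eats G eats S   [G ::= bird this]
bird bird this eats mul mul mul bird this eats G eats S ⇒ bird bird this eats mul mul mul bird this eats bird this eats S   [G ::= bird this]
bird bird this eats mul mul mul bird this eats bird this eats S ⇒ bird bird this eats mul mul mul bird this eats bird this eats mul   [S ::= mul]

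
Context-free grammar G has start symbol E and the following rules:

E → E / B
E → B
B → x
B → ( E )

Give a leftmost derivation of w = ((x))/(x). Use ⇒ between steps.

E ⇒ E/B   [E → E / B]
E/B ⇒ B/B   [E → B]
B/B ⇒ (E)/B   [B → ( E )]
(E)/B ⇒ (B)/B   [E → B]
(B)/B ⇒ ((E))/B   [B → ( E )]
((E))/B ⇒ ((B))/B   [E → B]
((B))/B ⇒ ((x))/B   [B → x]
((x))/B ⇒ ((x))/(E)   [B → ( E )]
((x))/(E) ⇒ ((x))/(B)   [E → B]
((x))/(B) ⇒ ((x))/(x)   [B → x]

E ⇒ E/B ⇒ B/B ⇒ (E)/B ⇒ (B)/B ⇒ ((E))/B ⇒ ((B))/B ⇒ ((x))/B ⇒ ((x))/(E) ⇒ ((x))/(B) ⇒ ((x))/(x)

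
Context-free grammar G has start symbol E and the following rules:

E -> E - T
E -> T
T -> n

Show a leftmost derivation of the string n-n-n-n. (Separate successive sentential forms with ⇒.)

E ⇒ E-T   [E -> E - T]
E-T ⇒ E-T-T   [E -> E - T]
E-T-T ⇒ E-T-T-T   [E -> E - T]
E-T-T-T ⇒ T-T-T-T   [E -> T]
T-T-T-T ⇒ n-T-T-T   [T -> n]
n-T-T-T ⇒ n-n-T-T   [T -> n]
n-n-T-T ⇒ n-n-n-T   [T -> n]
n-n-n-T ⇒ n-n-n-n   [T -> n]

E⇒E-T⇒E-T-T⇒E-T-T-T⇒T-T-T-T⇒n-T-T-T⇒n-n-T-T⇒n-n-n-T⇒n-n-n-n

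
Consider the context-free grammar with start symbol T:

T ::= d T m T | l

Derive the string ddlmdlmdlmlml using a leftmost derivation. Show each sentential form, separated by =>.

T=>dTmT=>ddTmTmT=>ddlmTmT=>ddlmdTmTmT=>ddlmdlmTmT=>ddlmdlmdTmTmT=>ddlmdlmdlmTmT=>ddlmdlmdlmlmT=>ddlmdlmdlmlml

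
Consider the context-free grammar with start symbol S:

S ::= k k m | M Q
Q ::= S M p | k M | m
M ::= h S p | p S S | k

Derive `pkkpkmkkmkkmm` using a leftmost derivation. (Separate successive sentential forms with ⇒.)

S ⇒ MQ   [S ::= M Q]
MQ ⇒ pSSQ   [M ::= p S S]
pSSQ ⇒ pMQSQ   [S ::= M Q]
pMQSQ ⇒ pkQSQ   [M ::= k]
pkQSQ ⇒ pkkMSQ   [Q ::= k M]
pkkMSQ ⇒ pkkpSSSQ   [M ::= p S S]
pkkpSSSQ ⇒ pkkpMQSSQ   [S ::= M Q]
pkkpMQSSQ ⇒ pkkpkQSSQ   [M ::= k]
pkkpkQSSQ ⇒ pkkpkmSSQ   [Q ::= m]
pkkpkmSSQ ⇒ pkkpkmkkmSQ   [S ::= k k m]
pkkpkmkkmSQ ⇒ pkkpkmkkmkkmQ   [S ::= k k m]
pkkpkmkkmkkmQ ⇒ pkkpkmkkmkkmm   [Q ::= m]

S⇒MQ⇒pSSQ⇒pMQSQ⇒pkQSQ⇒pkkMSQ⇒pkkpSSSQ⇒pkkpMQSSQ⇒pkkpkQSSQ⇒pkkpkmSSQ⇒pkkpkmkkmSQ⇒pkkpkmkkmkkmQ⇒pkkpkmkkmkkmm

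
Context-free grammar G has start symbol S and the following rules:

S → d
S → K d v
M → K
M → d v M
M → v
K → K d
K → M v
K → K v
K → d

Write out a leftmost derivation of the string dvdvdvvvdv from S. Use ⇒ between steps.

S ⇒ Kdv ⇒ Mvdv ⇒ dvMvdv ⇒ dvdvMvdv ⇒ dvdvKvdv ⇒ dvdvKvvdv ⇒ dvdvKvvvdv ⇒ dvdvdvvvdv

S ⇒ Kdv   [S → K d v]
Kdv ⇒ Mvdv   [K → M v]
Mvdv ⇒ dvMvdv   [M → d v M]
dvMvdv ⇒ dvdvMvdv   [M → d v M]
dvdvMvdv ⇒ dvdvKvdv   [M → K]
dvdvKvdv ⇒ dvdvKvvdv   [K → K v]
dvdvKvvdv ⇒ dvdvKvvvdv   [K → K v]
dvdvKvvvdv ⇒ dvdvdvvvdv   [K → d]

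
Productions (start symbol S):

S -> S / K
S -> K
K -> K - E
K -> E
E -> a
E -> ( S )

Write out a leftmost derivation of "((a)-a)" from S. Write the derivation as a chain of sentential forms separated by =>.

S => K => E => (S) => (K) => (K-E) => (E-E) => ((S)-E) => ((K)-E) => ((E)-E) => ((a)-E) => ((a)-a)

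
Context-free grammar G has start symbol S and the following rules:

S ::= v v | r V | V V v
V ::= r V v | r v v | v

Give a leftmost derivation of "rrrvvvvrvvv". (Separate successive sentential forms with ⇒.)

S ⇒ VVv ⇒ rVvVv ⇒ rrVvvVv ⇒ rrrVvvvVv ⇒ rrrvvvvVv ⇒ rrrvvvvrvvv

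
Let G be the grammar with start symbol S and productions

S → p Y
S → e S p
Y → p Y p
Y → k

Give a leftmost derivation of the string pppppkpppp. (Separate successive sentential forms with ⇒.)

S⇒pY⇒ppYp⇒pppYpp⇒ppppYppp⇒pppppYpppp⇒pppppkpppp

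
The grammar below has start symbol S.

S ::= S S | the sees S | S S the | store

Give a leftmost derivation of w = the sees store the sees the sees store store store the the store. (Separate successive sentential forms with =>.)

S => S S   [S ::= S S]
S S => S S S   [S ::= S S]
S S S => the sees S S S   [S ::= the sees S]
the sees S S S => the sees store S S   [S ::= store]
the sees store S S => the sees store the sees S S   [S ::= the sees S]
the sees store the sees S S => the sees store the sees S S the S   [S ::= S S the]
the sees store the sees S S the S => the sees store the sees the sees S S the S   [S ::= the sees S]
the sees store the sees the sees S S the S => the sees store the sees the sees store S the S   [S ::= store]
the sees store the sees the sees store S the S => the sees store the sees the sees store S S the the S   [S ::= S S the]
the sees store the sees the sees store S S the the S => the sees store the sees the sees store store S the the S   [S ::= store]
the sees store the sees the sees store store S the the S => the sees store the sees the sees store store store the the S   [S ::= store]
the sees store the sees the sees store store store the the S => the sees store the sees the sees store store store the the store   [S ::= store]

S => S S => S S S => the sees S S S => the sees store S S => the sees store the sees S S => the sees store the sees S S the S => the sees store the sees the sees S S the S => the sees store the sees the sees store S the S => the sees store the sees the sees store S S the the S => the sees store the sees the sees store store S the the S => the sees store the sees the sees store store store the the S => the sees store the sees the sees store store store the the store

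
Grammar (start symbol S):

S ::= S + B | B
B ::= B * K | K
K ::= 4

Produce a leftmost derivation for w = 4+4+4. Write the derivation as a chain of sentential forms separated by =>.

S => S+B => S+B+B => B+B+B => K+B+B => 4+B+B => 4+K+B => 4+4+B => 4+4+K => 4+4+4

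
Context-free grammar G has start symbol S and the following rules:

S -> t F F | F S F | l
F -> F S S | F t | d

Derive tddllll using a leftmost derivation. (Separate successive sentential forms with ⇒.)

S ⇒ tFF   [S -> t F F]
tFF ⇒ tdF   [F -> d]
tdF ⇒ tdFSS   [F -> F S S]
tdFSS ⇒ tdFSSSS   [F -> F S S]
tdFSSSS ⇒ tddSSSS   [F -> d]
tddSSSS ⇒ tddlSSS   [S -> l]
tddlSSS ⇒ tddllSS   [S -> l]
tddllSS ⇒ tddlllS   [S -> l]
tddlllS ⇒ tddllll   [S -> l]

S⇒tFF⇒tdF⇒tdFSS⇒tdFSSSS⇒tddSSSS⇒tddlSSS⇒tddllSS⇒tddlllS⇒tddllll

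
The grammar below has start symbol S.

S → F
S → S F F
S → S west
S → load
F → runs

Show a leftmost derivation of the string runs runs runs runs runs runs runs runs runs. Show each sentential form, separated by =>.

S => S F F => S F F F F => S F F F F F F => S F F F F F F F F => F F F F F F F F F => runs F F F F F F F F => runs runs F F F F F F F => runs runs runs F F F F F F => runs runs runs runs F F F F F => runs runs runs runs runs F F F F => runs runs runs runs runs runs F F F => runs runs runs runs runs runs runs F F => runs runs runs runs runs runs runs runs F => runs runs runs runs runs runs runs runs runs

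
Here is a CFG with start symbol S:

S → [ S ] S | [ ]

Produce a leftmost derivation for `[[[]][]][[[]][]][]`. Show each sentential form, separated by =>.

S => [S]S   [S → [ S ] S]
[S]S => [[S]S]S   [S → [ S ] S]
[[S]S]S => [[[]]S]S   [S → [ ]]
[[[]]S]S => [[[]][]]S   [S → [ ]]
[[[]][]]S => [[[]][]][S]S   [S → [ S ] S]
[[[]][]][S]S => [[[]][]][[S]S]S   [S → [ S ] S]
[[[]][]][[S]S]S => [[[]][]][[[]]S]S   [S → [ ]]
[[[]][]][[[]]S]S => [[[]][]][[[]][]]S   [S → [ ]]
[[[]][]][[[]][]]S => [[[]][]][[[]][]][]   [S → [ ]]

S => [S]S => [[S]S]S => [[[]]S]S => [[[]][]]S => [[[]][]][S]S => [[[]][]][[S]S]S => [[[]][]][[[]]S]S => [[[]][]][[[]][]]S => [[[]][]][[[]][]][]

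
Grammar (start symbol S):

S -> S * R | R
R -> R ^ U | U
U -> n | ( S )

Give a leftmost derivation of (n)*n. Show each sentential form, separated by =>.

S => S*R => R*R => U*R => (S)*R => (R)*R => (U)*R => (n)*R => (n)*U => (n)*n

S => S*R   [S -> S * R]
S*R => R*R   [S -> R]
R*R => U*R   [R -> U]
U*R => (S)*R   [U -> ( S )]
(S)*R => (R)*R   [S -> R]
(R)*R => (U)*R   [R -> U]
(U)*R => (n)*R   [U -> n]
(n)*R => (n)*U   [R -> U]
(n)*U => (n)*n   [U -> n]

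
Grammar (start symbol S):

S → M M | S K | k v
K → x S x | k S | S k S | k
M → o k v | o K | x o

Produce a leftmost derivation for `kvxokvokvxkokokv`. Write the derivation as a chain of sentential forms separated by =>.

S => SK => SKK => kvKK => kvxSxK => kvxMMxK => kvxokvMxK => kvxokvokvxK => kvxokvokvxkS => kvxokvokvxkMM => kvxokvokvxkoKM => kvxokvokvxkokM => kvxokvokvxkokokv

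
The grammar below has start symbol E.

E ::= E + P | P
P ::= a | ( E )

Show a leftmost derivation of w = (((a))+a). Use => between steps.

E => P   [E ::= P]
P => (E)   [P ::= ( E )]
(E) => (E+P)   [E ::= E + P]
(E+P) => (P+P)   [E ::= P]
(P+P) => ((E)+P)   [P ::= ( E )]
((E)+P) => ((P)+P)   [E ::= P]
((P)+P) => (((E))+P)   [P ::= ( E )]
(((E))+P) => (((P))+P)   [E ::= P]
(((P))+P) => (((a))+P)   [P ::= a]
(((a))+P) => (((a))+a)   [P ::= a]

E => P => (E) => (E+P) => (P+P) => ((E)+P) => ((P)+P) => (((E))+P) => (((P))+P) => (((a))+P) => (((a))+a)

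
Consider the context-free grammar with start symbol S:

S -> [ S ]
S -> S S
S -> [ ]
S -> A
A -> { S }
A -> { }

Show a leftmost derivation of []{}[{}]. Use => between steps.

S=>SS=>SSS=>[]SS=>[]AS=>[]{}S=>[]{}[S]=>[]{}[A]=>[]{}[{}]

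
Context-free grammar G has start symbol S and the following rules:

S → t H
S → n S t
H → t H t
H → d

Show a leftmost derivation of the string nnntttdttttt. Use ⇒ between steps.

S ⇒ nSt   [S → n S t]
nSt ⇒ nnStt   [S → n S t]
nnStt ⇒ nnnSttt   [S → n S t]
nnnSttt ⇒ nnntHttt   [S → t H]
nnntHttt ⇒ nnnttHtttt   [H → t H t]
nnnttHtttt ⇒ nnntttHttttt   [H → t H t]
nnntttHttttt ⇒ nnntttdttttt   [H → d]

S ⇒ nSt ⇒ nnStt ⇒ nnnSttt ⇒ nnntHttt ⇒ nnnttHtttt ⇒ nnntttHttttt ⇒ nnntttdttttt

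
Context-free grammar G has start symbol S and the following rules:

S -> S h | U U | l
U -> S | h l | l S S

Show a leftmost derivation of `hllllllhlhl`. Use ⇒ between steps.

S ⇒ UU   [S -> U U]
UU ⇒ SU   [U -> S]
SU ⇒ UUU   [S -> U U]
UUU ⇒ hlUU   [U -> h l]
hlUU ⇒ hllSSU   [U -> l S S]
hllSSU ⇒ hlllSU   [S -> l]
hlllSU ⇒ hlllUUU   [S -> U U]
hlllUUU ⇒ hllllSSUU   [U -> l S S]
hllllSSUU ⇒ hlllllSUU   [S -> l]
hlllllSUU ⇒ hllllllUU   [S -> l]
hllllllUU ⇒ hllllllhlU   [U -> h l]
hllllllhlU ⇒ hllllllhlhl   [U -> h l]

S ⇒ UU ⇒ SU ⇒ UUU ⇒ hlUU ⇒ hllSSU ⇒ hlllSU ⇒ hlllUUU ⇒ hllllSSUU ⇒ hlllllSUU ⇒ hllllllUU ⇒ hllllllhlU ⇒ hllllllhlhl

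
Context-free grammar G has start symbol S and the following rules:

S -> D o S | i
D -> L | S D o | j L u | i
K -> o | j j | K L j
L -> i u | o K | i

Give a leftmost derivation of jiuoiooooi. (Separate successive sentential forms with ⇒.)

S ⇒ DoS   [S -> D o S]
DoS ⇒ jLuoS   [D -> j L u]
jLuoS ⇒ jiuoS   [L -> i]
jiuoS ⇒ jiuoDoS   [S -> D o S]
jiuoDoS ⇒ jiuoSDooS   [D -> S D o]
jiuoSDooS ⇒ jiuoiDooS   [S -> i]
jiuoiDooS ⇒ jiuoiLooS   [D -> L]
jiuoiLooS ⇒ jiuoioKooS   [L -> o K]
jiuoioKooS ⇒ jiuoiooooS   [K -> o]
jiuoiooooS ⇒ jiuoiooooi   [S -> i]

S ⇒ DoS ⇒ jLuoS ⇒ jiuoS ⇒ jiuoDoS ⇒ jiuoSDooS ⇒ jiuoiDooS ⇒ jiuoiLooS ⇒ jiuoioKooS ⇒ jiuoiooooS ⇒ jiuoiooooi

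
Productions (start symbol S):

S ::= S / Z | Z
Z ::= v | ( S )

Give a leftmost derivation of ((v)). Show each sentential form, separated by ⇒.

S ⇒ Z ⇒ (S) ⇒ (Z) ⇒ ((S)) ⇒ ((Z)) ⇒ ((v))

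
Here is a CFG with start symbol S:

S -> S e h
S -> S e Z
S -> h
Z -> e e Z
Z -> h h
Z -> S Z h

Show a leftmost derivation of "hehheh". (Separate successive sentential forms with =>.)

S => Seh   [S -> S e h]
Seh => SeZeh   [S -> S e Z]
SeZeh => heZeh   [S -> h]
heZeh => hehheh   [Z -> h h]

S => Seh => SeZeh => heZeh => hehheh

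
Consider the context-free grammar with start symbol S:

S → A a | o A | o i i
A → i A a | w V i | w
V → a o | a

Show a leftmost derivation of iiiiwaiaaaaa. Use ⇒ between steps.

S ⇒ Aa ⇒ iAaa ⇒ iiAaaa ⇒ iiiAaaaa ⇒ iiiiAaaaaa ⇒ iiiiwViaaaaa ⇒ iiiiwaiaaaaa

S ⇒ Aa   [S → A a]
Aa ⇒ iAaa   [A → i A a]
iAaa ⇒ iiAaaa   [A → i A a]
iiAaaa ⇒ iiiAaaaa   [A → i A a]
iiiAaaaa ⇒ iiiiAaaaaa   [A → i A a]
iiiiAaaaaa ⇒ iiiiwViaaaaa   [A → w V i]
iiiiwViaaaaa ⇒ iiiiwaiaaaaa   [V → a]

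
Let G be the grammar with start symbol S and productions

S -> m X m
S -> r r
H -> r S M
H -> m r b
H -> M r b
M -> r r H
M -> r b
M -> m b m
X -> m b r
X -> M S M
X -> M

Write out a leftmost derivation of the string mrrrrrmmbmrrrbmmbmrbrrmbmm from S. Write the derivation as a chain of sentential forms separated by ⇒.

S ⇒ mXm ⇒ mMSMm ⇒ mrrHSMm ⇒ mrrMrbSMm ⇒ mrrrrHrbSMm ⇒ mrrrrrSMrbSMm ⇒ mrrrrrmXmMrbSMm ⇒ mrrrrrmMSMmMrbSMm ⇒ mrrrrrmmbmSMmMrbSMm ⇒ mrrrrrmmbmrrMmMrbSMm ⇒ mrrrrrmmbmrrrbmMrbSMm ⇒ mrrrrrmmbmrrrbmmbmrbSMm ⇒ mrrrrrmmbmrrrbmmbmrbrrMm ⇒ mrrrrrmmbmrrrbmmbmrbrrmbmm

S ⇒ mXm   [S -> m X m]
mXm ⇒ mMSMm   [X -> M S M]
mMSMm ⇒ mrrHSMm   [M -> r r H]
mrrHSMm ⇒ mrrMrbSMm   [H -> M r b]
mrrMrbSMm ⇒ mrrrrHrbSMm   [M -> r r H]
mrrrrHrbSMm ⇒ mrrrrrSMrbSMm   [H -> r S M]
mrrrrrSMrbSMm ⇒ mrrrrrmXmMrbSMm   [S -> m X m]
mrrrrrmXmMrbSMm ⇒ mrrrrrmMSMmMrbSMm   [X -> M S M]
mrrrrrmMSMmMrbSMm ⇒ mrrrrrmmbmSMmMrbSMm   [M -> m b m]
mrrrrrmmbmSMmMrbSMm ⇒ mrrrrrmmbmrrMmMrbSMm   [S -> r r]
mrrrrrmmbmrrMmMrbSMm ⇒ mrrrrrmmbmrrrbmMrbSMm   [M -> r b]
mrrrrrmmbmrrrbmMrbSMm ⇒ mrrrrrmmbmrrrbmmbmrbSMm   [M -> m b m]
mrrrrrmmbmrrrbmmbmrbSMm ⇒ mrrrrrmmbmrrrbmmbmrbrrMm   [S -> r r]
mrrrrrmmbmrrrbmmbmrbrrMm ⇒ mrrrrrmmbmrrrbmmbmrbrrmbmm   [M -> m b m]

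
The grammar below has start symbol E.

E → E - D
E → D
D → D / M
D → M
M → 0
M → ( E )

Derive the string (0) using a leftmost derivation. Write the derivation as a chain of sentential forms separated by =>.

E => D   [E → D]
D => M   [D → M]
M => (E)   [M → ( E )]
(E) => (D)   [E → D]
(D) => (M)   [D → M]
(M) => (0)   [M → 0]

E=>D=>M=>(E)=>(D)=>(M)=>(0)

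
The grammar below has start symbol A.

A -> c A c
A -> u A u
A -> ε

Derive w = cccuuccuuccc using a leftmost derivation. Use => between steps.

A => cAc => ccAcc => cccAccc => cccuAuccc => cccuuAuuccc => cccuucAcuuccc => cccuuccuuccc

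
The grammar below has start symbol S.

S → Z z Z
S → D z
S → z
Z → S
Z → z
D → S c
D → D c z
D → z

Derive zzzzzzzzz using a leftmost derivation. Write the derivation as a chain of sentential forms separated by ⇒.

S ⇒ ZzZ ⇒ SzZ ⇒ ZzZzZ ⇒ SzZzZ ⇒ ZzZzZzZ ⇒ zzZzZzZ ⇒ zzSzZzZ ⇒ zzZzZzZzZ ⇒ zzzzZzZzZ ⇒ zzzzzzZzZ ⇒ zzzzzzzzZ ⇒ zzzzzzzzz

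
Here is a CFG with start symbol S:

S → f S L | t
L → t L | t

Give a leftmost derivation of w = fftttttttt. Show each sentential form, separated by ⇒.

S ⇒ fSL ⇒ ffSLL ⇒ fftLL ⇒ ffttLL ⇒ fftttLL ⇒ ffttttLL ⇒ fftttttL ⇒ ffttttttL ⇒ fftttttttL ⇒ fftttttttt

S ⇒ fSL   [S → f S L]
fSL ⇒ ffSLL   [S → f S L]
ffSLL ⇒ fftLL   [S → t]
fftLL ⇒ ffttLL   [L → t L]
ffttLL ⇒ fftttLL   [L → t L]
fftttLL ⇒ ffttttLL   [L → t L]
ffttttLL ⇒ fftttttL   [L → t]
fftttttL ⇒ ffttttttL   [L → t L]
ffttttttL ⇒ fftttttttL   [L → t L]
fftttttttL ⇒ fftttttttt   [L → t]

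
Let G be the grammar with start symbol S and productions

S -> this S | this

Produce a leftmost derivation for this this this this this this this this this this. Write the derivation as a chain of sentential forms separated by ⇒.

S ⇒ this S ⇒ this this S ⇒ this this this S ⇒ this this this this S ⇒ this this this this this S ⇒ this this this this this this S ⇒ this this this this this this this S ⇒ this this this this this this this this S ⇒ this this this this this this this this this S ⇒ this this this this this this this this this this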